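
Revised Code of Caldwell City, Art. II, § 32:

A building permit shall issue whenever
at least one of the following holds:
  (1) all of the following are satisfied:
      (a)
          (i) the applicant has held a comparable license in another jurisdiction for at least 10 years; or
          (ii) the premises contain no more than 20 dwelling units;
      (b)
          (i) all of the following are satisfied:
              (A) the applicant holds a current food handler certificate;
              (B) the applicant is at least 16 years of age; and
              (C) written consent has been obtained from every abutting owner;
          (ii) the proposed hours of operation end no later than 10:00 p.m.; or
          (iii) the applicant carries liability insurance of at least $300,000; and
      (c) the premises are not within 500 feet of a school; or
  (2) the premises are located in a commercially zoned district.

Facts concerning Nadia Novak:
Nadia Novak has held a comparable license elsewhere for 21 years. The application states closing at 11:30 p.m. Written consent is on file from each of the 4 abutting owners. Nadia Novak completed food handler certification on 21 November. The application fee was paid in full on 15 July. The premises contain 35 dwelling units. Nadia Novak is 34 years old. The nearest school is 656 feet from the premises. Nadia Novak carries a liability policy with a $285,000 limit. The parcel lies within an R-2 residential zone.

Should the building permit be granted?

Yes — granted.

(i) prior license ≥ 10 yr — holds.
(ii) ≤ 20 units — not satisfied.
(a): T OR F → true.
(A) food handler cert. — satisfied.
(B) age ≥ 16 — holds.
(C) all abutters consent — satisfied.
(i): T AND T AND T → true.
(ii) closes by 10 p.m. — not met.
(iii) insurance ≥ $300,000 — not met.
(b) = T OR F OR F = true.
(c) ≥500 ft from school — holds.
(1) = T AND T AND T = true.
(2) commercially zoned — not satisfied.
Overall: T OR F → true.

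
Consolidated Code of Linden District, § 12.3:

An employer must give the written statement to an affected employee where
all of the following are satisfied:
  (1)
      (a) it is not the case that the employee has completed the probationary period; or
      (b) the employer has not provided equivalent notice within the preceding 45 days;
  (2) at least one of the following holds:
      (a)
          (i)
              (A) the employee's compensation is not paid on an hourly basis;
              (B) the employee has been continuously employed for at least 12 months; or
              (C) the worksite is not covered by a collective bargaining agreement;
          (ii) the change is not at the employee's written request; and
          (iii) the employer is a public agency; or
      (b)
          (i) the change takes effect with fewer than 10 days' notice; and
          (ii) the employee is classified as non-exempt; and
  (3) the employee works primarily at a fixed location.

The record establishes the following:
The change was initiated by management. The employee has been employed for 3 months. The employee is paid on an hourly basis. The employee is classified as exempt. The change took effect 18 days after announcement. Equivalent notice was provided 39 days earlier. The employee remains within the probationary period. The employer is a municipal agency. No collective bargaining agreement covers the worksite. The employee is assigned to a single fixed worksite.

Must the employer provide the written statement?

(a) not (past probation) — satisfied.
(b) no recent notice — not met.
So (1) is satisfied (T OR F).
(A) not (hourly-paid) — not satisfied.
(B) tenure ≥ 12 mo. — not met.
(C) no CBA — met.
So (i) is satisfied (F OR F OR T).
(ii) not employee-requested — satisfied.
(iii) public agency — holds.
So (a) is satisfied (T AND T AND T).
(i) < 10 days' notice — fails.
(ii) non-exempt — not satisfied.
So (b) is not satisfied (F AND F).
So (2) is satisfied (T OR F).
(3) fixed location — met.
So Overall is satisfied (T AND T AND T).

Yes — required.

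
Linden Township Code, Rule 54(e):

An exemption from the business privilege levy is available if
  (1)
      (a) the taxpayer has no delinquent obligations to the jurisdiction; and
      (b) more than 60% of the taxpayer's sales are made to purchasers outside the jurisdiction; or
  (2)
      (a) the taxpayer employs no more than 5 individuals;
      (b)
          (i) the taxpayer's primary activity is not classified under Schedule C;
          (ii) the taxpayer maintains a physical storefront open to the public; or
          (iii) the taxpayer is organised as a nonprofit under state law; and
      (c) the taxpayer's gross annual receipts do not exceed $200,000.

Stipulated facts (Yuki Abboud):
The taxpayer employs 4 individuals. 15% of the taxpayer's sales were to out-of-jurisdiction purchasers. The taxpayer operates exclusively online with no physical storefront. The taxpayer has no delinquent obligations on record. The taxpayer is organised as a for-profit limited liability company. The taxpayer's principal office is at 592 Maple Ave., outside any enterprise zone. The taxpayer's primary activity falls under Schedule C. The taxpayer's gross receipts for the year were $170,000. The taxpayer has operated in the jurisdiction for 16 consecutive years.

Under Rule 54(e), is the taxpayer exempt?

(a) no delinquency — satisfied.
(b) >60% out-of-jur. sales — not met.
(1): T AND F → false.
(a) ≤ 5 employees — satisfied.
(i) not (Schedule C activity) — not satisfied.
(ii) has storefront — not met.
(iii) nonprofit — not met.
(b) = F OR F OR F = false.
(c) receipts ≤ $200,000 — met.
(2) = T AND F AND T = false.
So Overall is not satisfied (F OR F).

No — not exempt.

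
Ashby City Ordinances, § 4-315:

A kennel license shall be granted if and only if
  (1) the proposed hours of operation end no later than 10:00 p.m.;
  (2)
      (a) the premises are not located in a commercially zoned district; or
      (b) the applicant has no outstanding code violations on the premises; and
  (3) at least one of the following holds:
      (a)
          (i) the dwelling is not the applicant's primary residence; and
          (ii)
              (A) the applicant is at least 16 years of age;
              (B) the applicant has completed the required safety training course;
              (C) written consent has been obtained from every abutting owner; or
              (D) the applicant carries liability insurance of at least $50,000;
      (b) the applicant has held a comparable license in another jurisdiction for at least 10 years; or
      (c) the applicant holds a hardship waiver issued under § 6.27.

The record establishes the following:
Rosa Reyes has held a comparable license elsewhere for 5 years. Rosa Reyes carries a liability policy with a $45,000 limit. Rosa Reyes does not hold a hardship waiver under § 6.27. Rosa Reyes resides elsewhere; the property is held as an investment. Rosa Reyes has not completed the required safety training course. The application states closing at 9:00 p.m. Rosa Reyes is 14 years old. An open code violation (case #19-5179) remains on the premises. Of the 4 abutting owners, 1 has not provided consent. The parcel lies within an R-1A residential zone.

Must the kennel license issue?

No — denied.

(1) closes by 10 p.m. — holds.
(a) not (commercially zoned) — met.
(b) no code violations — fails.
(2): T OR F → true.
(i) not (primary residence) — met.
(A) age ≥ 16 — not satisfied.
(B) safety training — fails.
(C) all abutters consent — fails.
(D) insurance ≥ $50,000 — not satisfied.
(ii): F OR F OR F OR F → false.
(a): T AND F → false.
(b) prior license ≥ 10 yr — not met.
(c) hardship waiver — not satisfied.
(3): F OR F OR F → false.
Overall = T AND T AND F = false.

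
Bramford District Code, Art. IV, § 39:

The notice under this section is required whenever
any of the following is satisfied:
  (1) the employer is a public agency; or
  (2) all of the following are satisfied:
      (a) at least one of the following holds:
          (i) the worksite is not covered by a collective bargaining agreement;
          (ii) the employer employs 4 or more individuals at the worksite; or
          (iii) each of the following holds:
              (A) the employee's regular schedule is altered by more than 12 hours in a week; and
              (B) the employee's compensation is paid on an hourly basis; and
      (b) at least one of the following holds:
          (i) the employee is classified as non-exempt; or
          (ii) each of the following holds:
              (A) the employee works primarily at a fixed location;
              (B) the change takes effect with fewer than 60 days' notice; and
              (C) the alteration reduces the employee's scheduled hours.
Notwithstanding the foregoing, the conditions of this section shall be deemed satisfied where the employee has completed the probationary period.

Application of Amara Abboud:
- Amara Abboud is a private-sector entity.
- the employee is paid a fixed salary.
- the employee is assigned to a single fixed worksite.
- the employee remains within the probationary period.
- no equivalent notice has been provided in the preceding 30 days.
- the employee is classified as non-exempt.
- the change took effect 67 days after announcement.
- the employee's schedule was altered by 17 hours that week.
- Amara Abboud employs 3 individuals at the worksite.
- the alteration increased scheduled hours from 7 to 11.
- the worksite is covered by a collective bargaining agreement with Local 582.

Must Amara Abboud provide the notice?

No — not required.

(1) public agency — not met.
(i) no CBA — fails.
(ii) ≥ 4 at site — fails.
(A) schedule shift > 12h — met.
(B) hourly-paid — not satisfied.
(iii) = T AND F = false.
(a) = F OR F OR F = false.
(i) non-exempt — holds.
(A) fixed location — satisfied.
(B) < 60 days' notice — not met.
(C) hours reduced — not satisfied.
(ii) = T AND F AND F = false.
(b) = T OR F = true.
(2): F AND T → false.
Overall: F OR F → false.
Exception (past probation) — not satisfied.
Result: main false OR exception false → false.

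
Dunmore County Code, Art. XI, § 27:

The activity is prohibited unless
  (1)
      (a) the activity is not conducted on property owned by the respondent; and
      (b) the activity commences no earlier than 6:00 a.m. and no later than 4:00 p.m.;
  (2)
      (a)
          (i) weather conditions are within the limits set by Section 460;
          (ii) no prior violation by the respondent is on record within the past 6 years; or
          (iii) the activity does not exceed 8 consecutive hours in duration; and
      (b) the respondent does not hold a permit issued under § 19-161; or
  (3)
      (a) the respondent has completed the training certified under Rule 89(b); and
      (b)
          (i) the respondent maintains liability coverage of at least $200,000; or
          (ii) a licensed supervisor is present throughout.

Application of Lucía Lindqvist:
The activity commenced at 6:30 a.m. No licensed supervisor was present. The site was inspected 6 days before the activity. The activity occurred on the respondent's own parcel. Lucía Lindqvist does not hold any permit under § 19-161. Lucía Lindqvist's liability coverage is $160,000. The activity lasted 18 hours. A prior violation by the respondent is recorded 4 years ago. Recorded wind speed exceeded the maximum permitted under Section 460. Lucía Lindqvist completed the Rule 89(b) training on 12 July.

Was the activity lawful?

(a) not (own property) — not met.
(b) start within hours — satisfied.
(1): F AND T → false.
(i) weather ok — not met.
(ii) no prior violation — not met.
(iii) ≤ 8 hrs duration — not satisfied.
(a) = F OR F OR F = false.
(b) not (holds permit) — holds.
(2): F AND T → false.
(a) training certified — satisfied.
(i) coverage ≥ $200,000 — fails.
(ii) supervisor present — not satisfied.
(b) = F OR F = false.
(3) = T AND F = false.
So Overall is not satisfied (F OR F OR F).

No — unlawful.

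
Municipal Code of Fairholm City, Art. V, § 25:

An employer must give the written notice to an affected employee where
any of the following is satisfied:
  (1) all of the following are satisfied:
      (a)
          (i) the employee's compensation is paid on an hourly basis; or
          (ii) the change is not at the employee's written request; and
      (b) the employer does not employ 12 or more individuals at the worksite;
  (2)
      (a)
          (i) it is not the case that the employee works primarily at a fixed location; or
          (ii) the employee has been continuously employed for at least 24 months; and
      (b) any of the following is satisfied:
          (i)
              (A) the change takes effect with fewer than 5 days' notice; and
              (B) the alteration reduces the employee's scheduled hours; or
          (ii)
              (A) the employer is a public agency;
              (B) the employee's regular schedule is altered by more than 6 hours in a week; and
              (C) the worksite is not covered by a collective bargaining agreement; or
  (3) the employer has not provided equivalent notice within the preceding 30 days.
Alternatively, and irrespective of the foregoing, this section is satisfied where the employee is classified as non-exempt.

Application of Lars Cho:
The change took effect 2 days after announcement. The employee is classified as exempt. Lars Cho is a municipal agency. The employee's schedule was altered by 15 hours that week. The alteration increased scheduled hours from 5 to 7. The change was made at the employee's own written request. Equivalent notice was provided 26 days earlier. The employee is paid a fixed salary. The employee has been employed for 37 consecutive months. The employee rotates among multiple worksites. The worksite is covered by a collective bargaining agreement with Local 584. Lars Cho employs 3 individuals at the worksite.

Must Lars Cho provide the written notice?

No — not required.

(i) hourly-paid — not met.
(ii) not employee-requested — fails.
So (a) is not satisfied (F OR F).
(b) not (≥ 12 at site) — met.
(1): F AND T → false.
(i) not (fixed location) — satisfied.
(ii) tenure ≥ 24 mo. — holds.
(a) = T OR T = true.
(A) < 5 days' notice — holds.
(B) hours reduced — fails.
(i): T AND F → false.
(A) public agency — holds.
(B) schedule shift > 6h — satisfied.
(C) no CBA — not satisfied.
So (ii) is not satisfied (T AND T AND F).
So (b) is not satisfied (F OR F).
(2) = T AND F = false.
(3) no recent notice — fails.
Overall = F OR F OR F = false.
Exception (non-exempt) — not satisfied.
Result: main false OR exception false → false.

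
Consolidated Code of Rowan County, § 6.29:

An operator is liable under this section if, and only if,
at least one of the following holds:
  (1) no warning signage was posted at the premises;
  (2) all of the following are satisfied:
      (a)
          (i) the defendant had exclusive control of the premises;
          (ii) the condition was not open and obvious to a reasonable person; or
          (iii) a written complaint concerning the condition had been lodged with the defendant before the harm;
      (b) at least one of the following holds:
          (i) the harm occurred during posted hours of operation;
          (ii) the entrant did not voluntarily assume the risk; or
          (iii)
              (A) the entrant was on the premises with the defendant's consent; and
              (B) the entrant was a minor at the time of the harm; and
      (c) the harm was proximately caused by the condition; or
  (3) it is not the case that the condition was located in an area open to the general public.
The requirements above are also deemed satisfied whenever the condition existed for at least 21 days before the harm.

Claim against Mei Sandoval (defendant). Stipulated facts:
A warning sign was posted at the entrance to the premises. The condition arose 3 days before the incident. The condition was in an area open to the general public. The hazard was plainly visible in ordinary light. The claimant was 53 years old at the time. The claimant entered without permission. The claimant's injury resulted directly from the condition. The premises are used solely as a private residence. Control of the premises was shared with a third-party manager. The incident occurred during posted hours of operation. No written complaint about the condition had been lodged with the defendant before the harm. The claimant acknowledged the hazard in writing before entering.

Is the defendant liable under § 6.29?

(1) no signage posted — not met.
(i) exclusive control — not satisfied.
(ii) not open/obvious — not satisfied.
(iii) complaint lodged — not satisfied.
(a): F OR F OR F → false.
(i) during posted hours — satisfied.
(ii) no assumed risk — fails.
(A) consent to enter — fails.
(B) entrant a minor — not satisfied.
So (iii) is not satisfied (F AND F).
So (b) is satisfied (T OR F OR F).
(c) proximate cause — satisfied.
(2): F AND T AND T → false.
(3) not (public area) — not satisfied.
So Overall is not satisfied (F OR F OR F).
Exception (condition ≥21 days old) — not satisfied.
Result: main false OR exception false → false.

No — not liable.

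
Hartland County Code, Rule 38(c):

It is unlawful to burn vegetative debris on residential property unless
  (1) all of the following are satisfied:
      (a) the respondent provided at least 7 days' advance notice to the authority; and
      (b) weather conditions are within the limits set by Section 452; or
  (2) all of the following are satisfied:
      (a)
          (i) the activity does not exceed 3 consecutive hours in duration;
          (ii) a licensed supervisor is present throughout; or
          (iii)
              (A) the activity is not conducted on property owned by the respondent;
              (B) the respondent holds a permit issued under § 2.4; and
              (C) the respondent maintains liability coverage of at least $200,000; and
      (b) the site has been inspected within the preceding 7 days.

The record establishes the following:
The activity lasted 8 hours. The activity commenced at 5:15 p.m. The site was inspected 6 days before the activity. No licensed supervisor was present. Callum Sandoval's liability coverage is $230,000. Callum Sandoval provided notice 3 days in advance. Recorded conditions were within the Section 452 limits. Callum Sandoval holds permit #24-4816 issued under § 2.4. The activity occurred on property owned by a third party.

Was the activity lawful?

Yes — lawful.

(a) ≥7 days' notice — not met.
(b) weather ok — met.
(1) = F AND T = false.
(i) ≤ 3 hrs duration — fails.
(ii) supervisor present — fails.
(A) not (own property) — satisfied.
(B) holds permit — holds.
(C) coverage ≥ $200,000 — holds.
(iii): T AND T AND T → true.
(a) = F OR F OR T = true.
(b) site inspected — satisfied.
So (2) is satisfied (T AND T).
So Overall is satisfied (F OR T).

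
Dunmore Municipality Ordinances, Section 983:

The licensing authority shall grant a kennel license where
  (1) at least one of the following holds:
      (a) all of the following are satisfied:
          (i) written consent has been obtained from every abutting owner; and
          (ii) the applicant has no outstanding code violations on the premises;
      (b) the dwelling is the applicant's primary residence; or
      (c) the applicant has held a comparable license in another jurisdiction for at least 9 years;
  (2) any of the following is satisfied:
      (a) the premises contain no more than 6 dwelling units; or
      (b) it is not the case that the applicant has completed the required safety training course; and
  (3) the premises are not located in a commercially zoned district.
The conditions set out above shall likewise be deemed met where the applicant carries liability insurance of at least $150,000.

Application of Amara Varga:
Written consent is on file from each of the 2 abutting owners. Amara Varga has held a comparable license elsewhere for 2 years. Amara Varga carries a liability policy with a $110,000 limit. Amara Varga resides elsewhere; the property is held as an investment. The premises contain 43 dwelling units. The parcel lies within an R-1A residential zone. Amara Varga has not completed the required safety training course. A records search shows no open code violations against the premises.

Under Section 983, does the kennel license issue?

(i) all abutters consent — holds.
(ii) no code violations — holds.
(a) = T AND T = true.
(b) primary residence — fails.
(c) prior license ≥ 9 yr — not satisfied.
So (1) is satisfied (T OR F OR F).
(a) ≤ 6 units — not satisfied.
(b) not (safety training) — met.
(2) = F OR T = true.
(3) not (commercially zoned) — satisfied.
Overall: T AND T AND T → true.
Exception (insurance ≥ $150,000) — not satisfied.
Result: main true OR exception false → true.

Yes — granted.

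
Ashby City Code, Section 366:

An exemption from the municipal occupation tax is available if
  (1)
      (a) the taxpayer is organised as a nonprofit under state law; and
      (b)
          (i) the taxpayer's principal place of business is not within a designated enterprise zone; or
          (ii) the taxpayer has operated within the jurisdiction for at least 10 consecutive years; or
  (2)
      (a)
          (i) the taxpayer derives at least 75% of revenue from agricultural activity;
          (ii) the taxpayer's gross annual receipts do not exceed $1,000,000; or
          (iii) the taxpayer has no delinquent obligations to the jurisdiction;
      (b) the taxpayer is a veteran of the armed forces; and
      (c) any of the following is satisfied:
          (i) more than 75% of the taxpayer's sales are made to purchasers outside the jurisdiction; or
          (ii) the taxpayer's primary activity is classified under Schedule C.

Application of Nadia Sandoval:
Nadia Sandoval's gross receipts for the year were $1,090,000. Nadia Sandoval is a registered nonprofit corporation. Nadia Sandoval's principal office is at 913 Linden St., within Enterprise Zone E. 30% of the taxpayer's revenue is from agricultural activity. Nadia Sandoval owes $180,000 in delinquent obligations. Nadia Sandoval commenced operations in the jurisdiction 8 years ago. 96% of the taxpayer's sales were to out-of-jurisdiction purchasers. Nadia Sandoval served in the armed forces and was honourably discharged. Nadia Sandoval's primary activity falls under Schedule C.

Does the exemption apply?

(a) nonprofit — satisfied.
(i) not (in enterprise zone) — fails.
(ii) ≥ 10 yrs in jurisdiction — fails.
(b) = F OR F = false.
(1) = T AND F = false.
(i) ≥75% agricultural — not satisfied.
(ii) receipts ≤ $1,000,000 — not satisfied.
(iii) no delinquency — not satisfied.
So (a) is not satisfied (F OR F OR F).
(b) veteran — satisfied.
(i) >75% out-of-jur. sales — met.
(ii) Schedule C activity — satisfied.
(c): T OR T → true.
(2): F AND T AND T → false.
So Overall is not satisfied (F OR F).

No — not exempt.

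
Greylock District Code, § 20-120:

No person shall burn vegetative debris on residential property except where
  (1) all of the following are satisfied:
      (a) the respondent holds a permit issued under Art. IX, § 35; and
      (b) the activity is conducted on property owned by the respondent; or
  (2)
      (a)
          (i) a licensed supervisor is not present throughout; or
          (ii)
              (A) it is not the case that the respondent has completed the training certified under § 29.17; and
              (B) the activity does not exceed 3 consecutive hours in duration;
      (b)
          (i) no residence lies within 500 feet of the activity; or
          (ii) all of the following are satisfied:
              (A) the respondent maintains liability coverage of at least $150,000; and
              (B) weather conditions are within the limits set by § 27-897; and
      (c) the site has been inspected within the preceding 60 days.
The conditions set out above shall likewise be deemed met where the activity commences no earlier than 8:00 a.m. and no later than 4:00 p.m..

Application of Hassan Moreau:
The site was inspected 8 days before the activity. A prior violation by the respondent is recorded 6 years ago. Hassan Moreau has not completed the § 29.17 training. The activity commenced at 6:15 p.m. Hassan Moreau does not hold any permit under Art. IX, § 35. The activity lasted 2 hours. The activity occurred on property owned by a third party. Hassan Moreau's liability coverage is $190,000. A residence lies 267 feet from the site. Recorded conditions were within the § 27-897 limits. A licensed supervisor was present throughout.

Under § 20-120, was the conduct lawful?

(a) holds permit — not met.
(b) own property — not met.
(1) = F AND F = false.
(i) not (supervisor present) — not satisfied.
(A) not (training certified) — met.
(B) ≤ 3 hrs duration — met.
(ii) = T AND T = true.
(a): F OR T → true.
(i) no residence in 500 ft — not satisfied.
(A) coverage ≥ $150,000 — satisfied.
(B) weather ok — satisfied.
(ii) = T AND T = true.
(b): F OR T → true.
(c) site inspected — satisfied.
(2): T AND T AND T → true.
Overall: F OR T → true.
Exception (start within hours) — not satisfied.
Result: main true OR exception false → true.

Yes — lawful.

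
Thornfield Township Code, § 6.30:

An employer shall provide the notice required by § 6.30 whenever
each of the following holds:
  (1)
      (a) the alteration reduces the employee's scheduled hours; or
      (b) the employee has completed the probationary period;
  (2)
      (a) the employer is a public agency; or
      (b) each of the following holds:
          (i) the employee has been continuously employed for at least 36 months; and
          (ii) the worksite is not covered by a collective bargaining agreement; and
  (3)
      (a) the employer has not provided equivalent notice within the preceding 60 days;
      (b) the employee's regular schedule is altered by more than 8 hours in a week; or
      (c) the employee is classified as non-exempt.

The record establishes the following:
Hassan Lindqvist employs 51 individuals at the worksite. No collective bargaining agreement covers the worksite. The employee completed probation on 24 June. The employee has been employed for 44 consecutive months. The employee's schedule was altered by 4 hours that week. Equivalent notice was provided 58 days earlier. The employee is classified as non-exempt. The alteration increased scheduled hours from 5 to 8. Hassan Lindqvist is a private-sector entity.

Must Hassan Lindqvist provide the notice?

Yes — required.

(a) hours reduced — not met.
(b) past probation — holds.
So (1) is satisfied (F OR T).
(a) public agency — fails.
(i) tenure ≥ 36 mo. — holds.
(ii) no CBA — satisfied.
(b): T AND T → true.
(2) = F OR T = true.
(a) no recent notice — not met.
(b) schedule shift > 8h — not satisfied.
(c) non-exempt — holds.
So (3) is satisfied (F OR F OR T).
So Overall is satisfied (T AND T AND T).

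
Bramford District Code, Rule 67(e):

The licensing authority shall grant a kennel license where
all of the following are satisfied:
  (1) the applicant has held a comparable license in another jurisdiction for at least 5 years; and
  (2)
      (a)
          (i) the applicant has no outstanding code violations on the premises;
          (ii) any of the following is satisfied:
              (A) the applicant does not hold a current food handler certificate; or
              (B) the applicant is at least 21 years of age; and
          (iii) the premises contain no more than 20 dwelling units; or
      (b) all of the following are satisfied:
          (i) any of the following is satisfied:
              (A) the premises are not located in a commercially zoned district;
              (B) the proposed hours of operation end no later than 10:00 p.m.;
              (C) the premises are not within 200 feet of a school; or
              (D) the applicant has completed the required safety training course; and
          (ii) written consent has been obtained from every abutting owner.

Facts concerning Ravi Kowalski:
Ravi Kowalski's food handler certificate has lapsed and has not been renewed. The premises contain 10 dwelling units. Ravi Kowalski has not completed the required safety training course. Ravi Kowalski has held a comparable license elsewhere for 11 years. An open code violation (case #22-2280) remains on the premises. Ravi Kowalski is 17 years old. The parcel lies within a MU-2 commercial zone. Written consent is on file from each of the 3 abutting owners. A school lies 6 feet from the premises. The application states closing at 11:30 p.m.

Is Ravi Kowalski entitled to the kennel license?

No — denied.

(1) prior license ≥ 5 yr — satisfied.
(i) no code violations — not met.
(A) not (food handler cert.) — met.
(B) age ≥ 21 — fails.
(ii) = T OR F = true.
(iii) ≤ 20 units — holds.
(a) = F AND T AND T = false.
(A) not (commercially zoned) — fails.
(B) closes by 10 p.m. — not satisfied.
(C) ≥200 ft from school — not satisfied.
(D) safety training — not satisfied.
(i) = F OR F OR F OR F = false.
(ii) all abutters consent — met.
(b): F AND T → false.
(2) = F OR F = false.
Overall = T AND F = false.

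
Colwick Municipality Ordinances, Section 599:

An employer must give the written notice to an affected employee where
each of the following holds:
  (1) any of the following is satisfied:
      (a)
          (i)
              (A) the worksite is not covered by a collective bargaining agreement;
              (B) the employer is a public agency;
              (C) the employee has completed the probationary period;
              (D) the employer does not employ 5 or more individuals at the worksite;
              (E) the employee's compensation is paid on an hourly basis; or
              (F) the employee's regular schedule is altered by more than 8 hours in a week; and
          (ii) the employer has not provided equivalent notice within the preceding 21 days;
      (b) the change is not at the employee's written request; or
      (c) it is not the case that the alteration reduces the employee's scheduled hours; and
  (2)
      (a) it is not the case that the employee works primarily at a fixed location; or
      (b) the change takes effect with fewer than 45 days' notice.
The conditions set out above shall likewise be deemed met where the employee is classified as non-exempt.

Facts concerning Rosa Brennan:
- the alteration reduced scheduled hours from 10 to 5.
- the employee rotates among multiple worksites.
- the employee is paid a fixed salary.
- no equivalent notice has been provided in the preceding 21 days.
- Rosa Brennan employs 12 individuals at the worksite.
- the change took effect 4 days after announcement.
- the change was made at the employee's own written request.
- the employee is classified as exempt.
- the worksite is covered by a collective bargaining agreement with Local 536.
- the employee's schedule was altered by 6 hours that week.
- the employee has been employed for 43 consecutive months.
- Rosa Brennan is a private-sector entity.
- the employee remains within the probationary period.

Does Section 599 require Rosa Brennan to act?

No — not required.

(A) no CBA — not satisfied.
(B) public agency — fails.
(C) past probation — fails.
(D) not (≥ 5 at site) — not met.
(E) hourly-paid — not satisfied.
(F) schedule shift > 8h — not satisfied.
(i): F OR F OR F OR F OR F OR F → false.
(ii) no recent notice — satisfied.
(a): F AND T → false.
(b) not employee-requested — not met.
(c) not (hours reduced) — fails.
(1) = F OR F OR F = false.
(a) not (fixed location) — met.
(b) < 45 days' notice — holds.
(2) = T OR T = true.
Overall: F AND T → false.
Exception (non-exempt) — not satisfied.
Result: main false OR exception false → false.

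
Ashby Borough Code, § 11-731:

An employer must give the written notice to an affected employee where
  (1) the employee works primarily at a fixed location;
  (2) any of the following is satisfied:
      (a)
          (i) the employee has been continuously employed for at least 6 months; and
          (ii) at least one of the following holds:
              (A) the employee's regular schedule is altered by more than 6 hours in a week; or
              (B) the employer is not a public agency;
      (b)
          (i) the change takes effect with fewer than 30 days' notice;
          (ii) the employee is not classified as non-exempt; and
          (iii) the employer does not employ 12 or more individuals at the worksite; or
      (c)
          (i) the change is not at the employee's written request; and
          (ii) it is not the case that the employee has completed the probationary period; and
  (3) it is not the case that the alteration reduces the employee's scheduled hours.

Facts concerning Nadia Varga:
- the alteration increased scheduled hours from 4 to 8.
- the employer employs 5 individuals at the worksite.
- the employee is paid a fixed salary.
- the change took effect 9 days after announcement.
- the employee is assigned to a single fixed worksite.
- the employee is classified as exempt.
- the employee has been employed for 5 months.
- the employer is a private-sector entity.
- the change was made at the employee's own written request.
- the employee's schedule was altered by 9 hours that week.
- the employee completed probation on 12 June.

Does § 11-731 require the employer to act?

Yes — required.

(1) fixed location — holds.
(i) tenure ≥ 6 mo. — not met.
(A) schedule shift > 6h — holds.
(B) not (public agency) — satisfied.
So (ii) is satisfied (T OR T).
(a) = F AND T = false.
(i) < 30 days' notice — holds.
(ii) not (non-exempt) — met.
(iii) not (≥ 12 at site) — met.
(b) = T AND T AND T = true.
(i) not employee-requested — not met.
(ii) not (past probation) — fails.
(c): F AND F → false.
So (2) is satisfied (F OR T OR F).
(3) not (hours reduced) — satisfied.
Overall = T AND T AND T = true.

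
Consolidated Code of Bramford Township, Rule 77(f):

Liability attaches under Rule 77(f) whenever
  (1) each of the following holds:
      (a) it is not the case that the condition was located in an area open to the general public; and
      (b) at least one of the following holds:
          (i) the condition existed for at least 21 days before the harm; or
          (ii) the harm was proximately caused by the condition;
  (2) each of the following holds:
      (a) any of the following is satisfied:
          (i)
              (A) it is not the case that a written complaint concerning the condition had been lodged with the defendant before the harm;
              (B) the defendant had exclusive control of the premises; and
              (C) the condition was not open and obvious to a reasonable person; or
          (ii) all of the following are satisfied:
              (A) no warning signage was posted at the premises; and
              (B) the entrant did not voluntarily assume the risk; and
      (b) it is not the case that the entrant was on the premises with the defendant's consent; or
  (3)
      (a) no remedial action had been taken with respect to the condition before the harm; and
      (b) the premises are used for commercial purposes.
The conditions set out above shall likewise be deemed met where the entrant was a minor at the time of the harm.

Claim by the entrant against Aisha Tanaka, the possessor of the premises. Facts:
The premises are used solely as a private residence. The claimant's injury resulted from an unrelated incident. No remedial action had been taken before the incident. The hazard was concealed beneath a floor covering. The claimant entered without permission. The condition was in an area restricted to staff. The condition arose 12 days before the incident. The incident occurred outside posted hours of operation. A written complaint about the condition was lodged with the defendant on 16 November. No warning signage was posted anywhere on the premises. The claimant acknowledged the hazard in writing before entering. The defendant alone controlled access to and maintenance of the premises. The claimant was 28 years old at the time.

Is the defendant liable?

(a) not (public area) — satisfied.
(i) condition ≥21 days old — not satisfied.
(ii) proximate cause — not satisfied.
(b): F OR F → false.
So (1) is not satisfied (T AND F).
(A) not (complaint lodged) — fails.
(B) exclusive control — holds.
(C) not open/obvious — met.
(i) = F AND T AND T = false.
(A) no signage posted — satisfied.
(B) no assumed risk — fails.
(ii) = T AND F = false.
(a) = F OR F = false.
(b) not (consent to enter) — met.
So (2) is not satisfied (F AND T).
(a) no remedial action — met.
(b) commercial use — fails.
(3): T AND F → false.
Overall: F OR F OR F → false.
Exception (entrant a minor) — not satisfied.
Result: main false OR exception false → false.

No — not liable.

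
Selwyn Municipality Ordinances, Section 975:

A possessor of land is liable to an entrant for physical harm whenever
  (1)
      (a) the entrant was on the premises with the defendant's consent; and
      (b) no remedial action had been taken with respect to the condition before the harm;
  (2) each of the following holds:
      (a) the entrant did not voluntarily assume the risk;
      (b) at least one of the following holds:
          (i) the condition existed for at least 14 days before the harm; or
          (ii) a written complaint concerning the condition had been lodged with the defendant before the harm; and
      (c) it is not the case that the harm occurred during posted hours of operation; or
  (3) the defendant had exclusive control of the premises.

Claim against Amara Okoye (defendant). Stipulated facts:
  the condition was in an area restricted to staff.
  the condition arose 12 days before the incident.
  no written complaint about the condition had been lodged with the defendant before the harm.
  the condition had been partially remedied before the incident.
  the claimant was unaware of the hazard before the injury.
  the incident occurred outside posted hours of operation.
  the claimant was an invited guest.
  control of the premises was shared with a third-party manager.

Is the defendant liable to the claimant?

No — not liable.

(a) consent to enter — met.
(b) no remedial action — not met.
So (1) is not satisfied (T AND F).
(a) no assumed risk — holds.
(i) condition ≥14 days old — fails.
(ii) complaint lodged — not satisfied.
(b) = F OR F = false.
(c) not (during posted hours) — met.
(2): T AND F AND T → false.
(3) exclusive control — not met.
So Overall is not satisfied (F OR F OR F).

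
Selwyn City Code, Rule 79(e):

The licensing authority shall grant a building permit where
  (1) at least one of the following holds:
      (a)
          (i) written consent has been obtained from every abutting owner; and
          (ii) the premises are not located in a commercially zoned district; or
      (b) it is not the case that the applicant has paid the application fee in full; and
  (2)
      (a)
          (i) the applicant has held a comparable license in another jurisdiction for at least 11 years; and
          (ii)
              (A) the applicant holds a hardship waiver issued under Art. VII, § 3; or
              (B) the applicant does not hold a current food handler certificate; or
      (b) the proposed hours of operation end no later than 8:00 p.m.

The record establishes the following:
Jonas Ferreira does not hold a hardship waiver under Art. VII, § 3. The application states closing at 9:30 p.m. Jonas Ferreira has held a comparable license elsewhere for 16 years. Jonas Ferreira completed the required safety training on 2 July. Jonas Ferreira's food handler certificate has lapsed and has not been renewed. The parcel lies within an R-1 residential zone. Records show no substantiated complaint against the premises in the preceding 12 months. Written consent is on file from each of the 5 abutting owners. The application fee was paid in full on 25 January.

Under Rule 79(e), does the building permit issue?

(i) all abutters consent — satisfied.
(ii) not (commercially zoned) — satisfied.
(a) = T AND T = true.
(b) not (fee paid) — fails.
So (1) is satisfied (T OR F).
(i) prior license ≥ 11 yr — met.
(A) hardship waiver — not satisfied.
(B) not (food handler cert.) — met.
(ii): F OR T → true.
(a): T AND T → true.
(b) closes by 8 p.m. — not met.
So (2) is satisfied (T OR F).
Overall: T AND T → true.

Yes — granted.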